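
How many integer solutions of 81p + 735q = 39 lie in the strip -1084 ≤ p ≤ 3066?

gcd(735, 81) = 3  (735 = 9×81 + 6, 81 = 13×6 + 3, 6 = 2×3).
Back-substituting, 81×(118) + 735×(-13) = 3.
Scale by 13: particular solution (1534, -169); reduce p mod 245: (64, -7).
General solution: p = 64 + 245t, q = -7 - 27t for integer t.
-1084 ≤ 64 + 245t ≤ 3066 gives t ∈ [-4, 12], which is 17 values.

17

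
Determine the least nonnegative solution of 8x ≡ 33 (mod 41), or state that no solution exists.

40

gcd(41, 8) = 1  (41 = 5·8 + 1, 8 = 8·1).
1 divides 33, so solutions exist.
Back-substituting, 8·(-5) + 41·(1) = 1.
So 8·(-5) ≡ 1 (mod 41); multiply by 33: x ≡ -165 (mod 41).
Smallest nonnegative: x = -165 mod 41 = 40.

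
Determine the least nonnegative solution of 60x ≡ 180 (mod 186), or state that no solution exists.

3

gcd(186, 60) = 6  (186 = 3·60 + 6, 60 = 10·6).
6 divides 180, so solutions exist.
Back-substituting, 60·(-3) + 186·(1) = 6.
So 60·(-3) ≡ 6 (mod 186); multiply by 30: x ≡ -90 (mod 31).
Smallest nonnegative: x = -90 mod 31 = 3.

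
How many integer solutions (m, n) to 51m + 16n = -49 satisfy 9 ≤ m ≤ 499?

30

gcd(51, 16) = 1  (51 = 3·16 + 3, 16 = 5·3 + 1, 3 = 3·1).
Back-substituting, 51·(-5) + 16·(16) = 1.
Scale by -49: particular solution (245, -784); reduce m mod 16: (5, -19).
General solution: m = 5 + 16t, n = -19 - 51t for integer t.
9 ≤ 5 + 16t ≤ 499 gives t ∈ [1, 30], which is 30 values.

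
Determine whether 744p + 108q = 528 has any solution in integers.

gcd(744, 108) = 12.
12 divides 528, so integer solutions exist.

yes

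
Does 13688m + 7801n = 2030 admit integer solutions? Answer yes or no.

yes

gcd(13688, 7801) = 29  (13688 = 1*7801 + 5887, 7801 = 1*5887 + 1914, 5887 = 3*1914 + 145, 1914 = 13*145 + 29, 145 = 5*29).
29 divides 2030, so integer solutions exist.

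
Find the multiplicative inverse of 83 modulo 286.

gcd(286, 83):
  286 = 3×83 + 37
  83 = 2×37 + 9
  37 = 4×9 + 1
  9 = 9×1
so gcd(286, 83) = 1.
Back-substitute for Bézout coefficients:
  1 = 37 - 4×9
  ... = 83×(-31) + 286×(9)
So 83×-31 ≡ 1 (mod 286), and -31 mod 286 = 255.

255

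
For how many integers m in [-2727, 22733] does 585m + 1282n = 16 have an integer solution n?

gcd(1282, 585) = 1.
By Bézout, 585*(103) + 1282*(-47) = 1.
Particular solution: (366, -167).
General solution: m = 366 + 1282t, n = -167 - 585t for integer t.
-2727 ≤ 366 + 1282t ≤ 22733 gives t ∈ [-2, 17], which is 20 values.

20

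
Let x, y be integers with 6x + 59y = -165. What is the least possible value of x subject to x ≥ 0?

2

gcd(59, 6) = 1.
1 divides -165, so solutions exist.
By Bézout, 6*(10) + 59*(-1) = 1.
Scale by -165/1 = -165: (x₀, y₀) = (-1650, 165).
General solution: x = -1650 + 59t, y = 165 - 6t for integer t.
x ≥ 0: smallest is -1650 mod 59 = 2 (at t = 28), with y = -3.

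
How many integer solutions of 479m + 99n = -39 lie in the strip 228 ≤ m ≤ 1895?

gcd(479, 99):
  479 = 4×99 + 83
  99 = 1×83 + 16
  83 = 5×16 + 3
  16 = 5×3 + 1
  3 = 3×1
so gcd(479, 99) = 1.
Back-substitute for Bézout coefficients:
  1 = 16 - 5×3
  ... = 479×(-31) + 99×(150)
Scale by -39: particular solution (1209, -5850); reduce m mod 99: (21, -102).
General solution: m = 21 + 99t, n = -102 - 479t for integer t.
228 ≤ 21 + 99t ≤ 1895 gives t ∈ [3, 18], which is 16 values.

16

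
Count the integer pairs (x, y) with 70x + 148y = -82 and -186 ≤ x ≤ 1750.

27

gcd(148, 70) = 2  (148 = 2×70 + 8, 70 = 8×8 + 6, 8 = 1×6 + 2, 6 = 3×2).
Back-substituting, 70×(-19) + 148×(9) = 2.
Scale by -41: particular solution (779, -369); reduce x mod 74: (39, -19).
General solution: x = 39 + 74t, y = -19 - 35t for integer t.
-186 ≤ 39 + 74t ≤ 1750 gives t ∈ [-3, 23], which is 27 values.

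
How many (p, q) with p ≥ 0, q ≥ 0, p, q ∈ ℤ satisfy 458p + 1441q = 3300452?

gcd(1441, 458) = 1.
By Bézout, 458*(129) + 1441*(-41) = 1.
One solution: (448, 2148).
General: p = 448 + 1441t, q = 2148 - 458t.
p ≥ 0 ⇒ t ≥ 0; q ≥ 0 ⇒ t ≤ 4. So t ∈ [0, 4]: 5 solutions.

5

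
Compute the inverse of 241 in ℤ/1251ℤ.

gcd(1251, 241) = 1.
By Bézout, 241·(571) + 1251·(-110) = 1.
So 241·571 ≡ 1 (mod 1251), and 571 mod 1251 = 571.

571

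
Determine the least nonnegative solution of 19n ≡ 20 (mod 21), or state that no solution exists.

gcd(21, 19) = 1.
1 divides 20, so solutions exist.
By Bézout, 19×(10) + 21×(-9) = 1.
So 19×(10) ≡ 1 (mod 21); multiply by 20: n ≡ 200 (mod 21).
Smallest nonnegative: n = 200 mod 21 = 11.

11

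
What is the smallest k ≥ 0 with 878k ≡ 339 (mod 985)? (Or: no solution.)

273

gcd(985, 878) = 1  (985 = 1×878 + 107, 878 = 8×107 + 22, 107 = 4×22 + 19, 22 = 1×19 + 3, 19 = 6×3 + 1, 3 = 3×1).
1 divides 339, so solutions exist.
Back-substituting, 878×(-313) + 985×(279) = 1.
So 878×(-313) ≡ 1 (mod 985); multiply by 339: k ≡ -106107 (mod 985).
Smallest nonnegative: k = -106107 mod 985 = 273.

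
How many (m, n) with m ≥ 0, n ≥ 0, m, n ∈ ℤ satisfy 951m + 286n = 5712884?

21

gcd(951, 286) = 1.
By Bézout, 951×(-123) + 286×(409) = 1.
One solution: (108, 19616).
General: m = 108 + 286t, n = 19616 - 951t.
m ≥ 0 ⇒ t ≥ 0; n ≥ 0 ⇒ t ≤ 20. So t ∈ [0, 20]: 21 solutions.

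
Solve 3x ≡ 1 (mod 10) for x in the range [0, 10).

7

gcd(10, 3):
  10 = 3*3 + 1
  3 = 3*1
so gcd(10, 3) = 1.
Back-substitute for Bézout coefficients:
  1 = 10 - 3*3
  ... = 3*(-3) + 10*(1)
So 3*-3 ≡ 1 (mod 10), and -3 mod 10 = 7.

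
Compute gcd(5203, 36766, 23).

gcd(36766, 5203) = 1  (36766 = 7·5203 + 345, 5203 = 15·345 + 28, 345 = 12·28 + 9, 28 = 3·9 + 1, 9 = 9·1).
gcd(1, 23) = 1.

1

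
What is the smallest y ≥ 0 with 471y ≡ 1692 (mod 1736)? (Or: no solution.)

468

gcd(1736, 471) = 1  (1736 = 3·471 + 323, 471 = 1·323 + 148, 323 = 2·148 + 27, 148 = 5·27 + 13, 27 = 2·13 + 1, 13 = 13·1).
1 divides 1692, so solutions exist.
Back-substituting, 471·(-129) + 1736·(35) = 1.
So 471·(-129) ≡ 1 (mod 1736); multiply by 1692: y ≡ -218268 (mod 1736).
Smallest nonnegative: y = -218268 mod 1736 = 468.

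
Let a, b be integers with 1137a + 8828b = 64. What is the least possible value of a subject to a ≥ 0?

1056

gcd(8828, 1137) = 1.
1 divides 64, so solutions exist.
By Bézout, 1137*(-1087) + 8828*(140) = 1.
Scale by 64/1 = 64: (a₀, b₀) = (-69568, 8960).
General solution: a = -69568 + 8828t, b = 8960 - 1137t for integer t.
a ≥ 0: smallest is -69568 mod 8828 = 1056 (at t = 8), with b = -136.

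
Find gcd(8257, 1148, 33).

gcd(8257, 1148) = 1  (8257 = 7*1148 + 221, 1148 = 5*221 + 43, 221 = 5*43 + 6, 43 = 7*6 + 1, 6 = 6*1).
gcd(1, 33) = 1.

1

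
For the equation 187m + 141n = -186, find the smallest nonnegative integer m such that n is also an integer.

45

gcd(187, 141):
  187 = 1*141 + 46
  141 = 3*46 + 3
  46 = 15*3 + 1
  3 = 3*1
so gcd(187, 141) = 1.
1 divides -186, so solutions exist.
Back-substitute for Bézout coefficients:
  1 = 46 - 15*3
  ... = 187*(46) + 141*(-61)
Scale by -186/1 = -186: (m₀, n₀) = (-8556, 11346).
General solution: m = -8556 + 141t, n = 11346 - 187t for integer t.
m ≥ 0: smallest is -8556 mod 141 = 45 (at t = 61), with n = -61.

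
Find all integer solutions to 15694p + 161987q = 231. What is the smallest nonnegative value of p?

15245

gcd(161987, 15694):
  161987 = 10·15694 + 5047
  15694 = 3·5047 + 553
  5047 = 9·553 + 70
  553 = 7·70 + 63
  70 = 1·63 + 7
  63 = 9·7
so gcd(161987, 15694) = 7.
7 divides 231, so solutions exist.
Back-substitute for Bézout coefficients:
  7 = 70 - 1·63
  ... = 15694·(-2343) + 161987·(227)
Scale by 231/7 = 33: (p₀, q₀) = (-77319, 7491).
General solution: p = -77319 + 23141t, q = 7491 - 2242t for integer t.
p ≥ 0: smallest is -77319 mod 23141 = 15245 (at t = 4), with q = -1477.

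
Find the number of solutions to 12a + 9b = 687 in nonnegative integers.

19

gcd(12, 9) = 3  (12 = 1*9 + 3, 9 = 3*3).
Back-substituting, 12*(1) + 9*(-1) = 3.
Scale by 229: one solution is (229, -229). Reduce a mod 3: (1, 75).
General: a = 1 + 3t, b = 75 - 4t.
a ≥ 0 ⇒ t ≥ 0; b ≥ 0 ⇒ t ≤ 18. So t ∈ [0, 18]: 19 solutions.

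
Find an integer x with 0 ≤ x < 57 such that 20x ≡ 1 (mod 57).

20

gcd(57, 20) = 1.
By Bézout, 20×(20) + 57×(-7) = 1.
So 20×20 ≡ 1 (mod 57), and 20 mod 57 = 20.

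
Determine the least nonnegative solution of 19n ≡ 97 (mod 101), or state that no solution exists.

gcd(101, 19):
  101 = 5×19 + 6
  19 = 3×6 + 1
  6 = 6×1
so gcd(101, 19) = 1.
1 divides 97, so solutions exist.
Back-substitute for Bézout coefficients:
  1 = 19 - 3×6
  ... = 19×(16) + 101×(-3)
So 19×(16) ≡ 1 (mod 101); multiply by 97: n ≡ 1552 (mod 101).
Smallest nonnegative: n = 1552 mod 101 = 37.

37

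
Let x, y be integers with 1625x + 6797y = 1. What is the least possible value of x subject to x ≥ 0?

5195

gcd(6797, 1625) = 1  (6797 = 4×1625 + 297, 1625 = 5×297 + 140, 297 = 2×140 + 17, 140 = 8×17 + 4, 17 = 4×4 + 1, 4 = 4×1).
1 divides 1, so solutions exist.
Back-substituting, 1625×(-1602) + 6797×(383) = 1.
Scale by 1/1 = 1: (x₀, y₀) = (-1602, 383).
General solution: x = -1602 + 6797t, y = 383 - 1625t for integer t.
x ≥ 0: smallest is -1602 mod 6797 = 5195 (at t = 1), with y = -1242.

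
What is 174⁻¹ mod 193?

132

gcd(193, 174) = 1  (193 = 1*174 + 19, 174 = 9*19 + 3, 19 = 6*3 + 1, 3 = 3*1).
Back-substituting, 174*(-61) + 193*(55) = 1.
So 174*-61 ≡ 1 (mod 193), and -61 mod 193 = 132.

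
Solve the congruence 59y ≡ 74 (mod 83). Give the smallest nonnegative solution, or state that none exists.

73

gcd(83, 59):
  83 = 1*59 + 24
  59 = 2*24 + 11
  24 = 2*11 + 2
  11 = 5*2 + 1
  2 = 2*1
so gcd(83, 59) = 1.
1 divides 74, so solutions exist.
Back-substitute for Bézout coefficients:
  1 = 11 - 5*2
  ... = 59*(38) + 83*(-27)
So 59*(38) ≡ 1 (mod 83); multiply by 74: y ≡ 2812 (mod 83).
Smallest nonnegative: y = 2812 mod 83 = 73.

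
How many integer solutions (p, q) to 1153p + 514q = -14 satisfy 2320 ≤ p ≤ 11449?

gcd(1153, 514) = 1.
By Bézout, 1153·(-37) + 514·(83) = 1.
Particular solution: (4, -9).
General solution: p = 4 + 514t, q = -9 - 1153t for integer t.
2320 ≤ 4 + 514t ≤ 11449 gives t ∈ [5, 22], which is 18 values.

18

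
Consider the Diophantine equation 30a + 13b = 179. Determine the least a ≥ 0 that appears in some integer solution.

9

gcd(30, 13):
  30 = 2*13 + 4
  13 = 3*4 + 1
  4 = 4*1
so gcd(30, 13) = 1.
1 divides 179, so solutions exist.
Back-substitute for Bézout coefficients:
  1 = 13 - 3*4
  ... = 30*(-3) + 13*(7)
Scale by 179/1 = 179: (a₀, b₀) = (-537, 1253).
General solution: a = -537 + 13t, b = 1253 - 30t for integer t.
a ≥ 0: smallest is -537 mod 13 = 9 (at t = 42), with b = -7.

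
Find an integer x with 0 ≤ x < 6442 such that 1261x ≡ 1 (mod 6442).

gcd(6442, 1261):
  6442 = 5×1261 + 137
  1261 = 9×137 + 28
  137 = 4×28 + 25
  28 = 1×25 + 3
  25 = 8×3 + 1
  3 = 3×1
so gcd(6442, 1261) = 1.
Back-substitute for Bézout coefficients:
  1 = 25 - 8×3
  ... = 1261×(-2069) + 6442×(405)
So 1261×-2069 ≡ 1 (mod 6442), and -2069 mod 6442 = 4373.

4373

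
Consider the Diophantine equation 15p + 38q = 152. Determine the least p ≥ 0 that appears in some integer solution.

0

gcd(38, 15) = 1  (38 = 2×15 + 8, 15 = 1×8 + 7, 8 = 1×7 + 1, 7 = 7×1).
1 divides 152, so solutions exist.
Back-substituting, 15×(-5) + 38×(2) = 1.
Scale by 152/1 = 152: (p₀, q₀) = (-760, 304).
General solution: p = -760 + 38t, q = 304 - 15t for integer t.
p ≥ 0: smallest is -760 mod 38 = 0 (at t = 20), with q = 4.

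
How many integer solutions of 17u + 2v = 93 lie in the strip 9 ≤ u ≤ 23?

8

gcd(17, 2):
  17 = 8·2 + 1
  2 = 2·1
so gcd(17, 2) = 1.
Back-substitute for Bézout coefficients:
  1 = 17 - 8·2
  ... = 17·(1) + 2·(-8)
Scale by 93: particular solution (93, -744); reduce u mod 2: (1, 38).
General solution: u = 1 + 2t, v = 38 - 17t for integer t.
9 ≤ 1 + 2t ≤ 23 gives t ∈ [4, 11], which is 8 values.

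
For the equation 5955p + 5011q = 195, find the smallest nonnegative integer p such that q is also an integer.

2373

gcd(5955, 5011):
  5955 = 1·5011 + 944
  5011 = 5·944 + 291
  944 = 3·291 + 71
  291 = 4·71 + 7
  71 = 10·7 + 1
  7 = 7·1
so gcd(5955, 5011) = 1.
1 divides 195, so solutions exist.
Back-substitute for Bézout coefficients:
  1 = 71 - 10·7
  ... = 5955·(706) + 5011·(-839)
Scale by 195/1 = 195: (p₀, q₀) = (137670, -163605).
General solution: p = 137670 + 5011t, q = -163605 - 5955t for integer t.
p ≥ 0: smallest is 137670 mod 5011 = 2373 (at t = -27), with q = -2820.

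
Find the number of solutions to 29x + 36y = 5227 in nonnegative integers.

5

gcd(36, 29):
  36 = 1·29 + 7
  29 = 4·7 + 1
  7 = 7·1
so gcd(36, 29) = 1.
Back-substitute for Bézout coefficients:
  1 = 29 - 4·7
  ... = 29·(5) + 36·(-4)
Scale by 5227: one solution is (26135, -20908). Reduce x mod 36: (35, 117).
General: x = 35 + 36t, y = 117 - 29t.
x ≥ 0 ⇒ t ≥ 0; y ≥ 0 ⇒ t ≤ 4. So t ∈ [0, 4]: 5 solutions.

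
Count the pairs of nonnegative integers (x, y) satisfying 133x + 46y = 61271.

10

gcd(133, 46):
  133 = 2*46 + 41
  46 = 1*41 + 5
  41 = 8*5 + 1
  5 = 5*1
so gcd(133, 46) = 1.
Back-substitute for Bézout coefficients:
  1 = 41 - 8*5
  ... = 133*(9) + 46*(-26)
Scale by 61271: one solution is (551439, -1593046). Reduce x mod 46: (37, 1225).
General: x = 37 + 46t, y = 1225 - 133t.
x ≥ 0 ⇒ t ≥ 0; y ≥ 0 ⇒ t ≤ 9. So t ∈ [0, 9]: 10 solutions.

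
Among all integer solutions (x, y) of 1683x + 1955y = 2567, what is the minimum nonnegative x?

84

gcd(1955, 1683) = 17  (1955 = 1×1683 + 272, 1683 = 6×272 + 51, 272 = 5×51 + 17, 51 = 3×17).
17 divides 2567, so solutions exist.
Back-substituting, 1683×(-36) + 1955×(31) = 17.
Scale by 2567/17 = 151: (x₀, y₀) = (-5436, 4681).
General solution: x = -5436 + 115t, y = 4681 - 99t for integer t.
x ≥ 0: smallest is -5436 mod 115 = 84 (at t = 48), with y = -71.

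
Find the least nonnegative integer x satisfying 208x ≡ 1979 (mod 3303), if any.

2852

gcd(3303, 208) = 1.
1 divides 1979, so solutions exist.
By Bézout, 208·(397) + 3303·(-25) = 1.
So 208·(397) ≡ 1 (mod 3303); multiply by 1979: x ≡ 785663 (mod 3303).
Smallest nonnegative: x = 785663 mod 3303 = 2852.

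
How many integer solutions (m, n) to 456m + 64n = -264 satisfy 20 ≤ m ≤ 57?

5

gcd(456, 64) = 8.
By Bézout, 456·(1) + 64·(-7) = 8.
Particular solution: (7, -54).
General solution: m = 7 + 8t, n = -54 - 57t for integer t.
20 ≤ 7 + 8t ≤ 57 gives t ∈ [2, 6], which is 5 values.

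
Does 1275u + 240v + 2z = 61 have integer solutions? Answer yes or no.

yes

gcd(1275, 240) = 15.
gcd(15, 2) = 1.
1 divides 61, so integer solutions exist.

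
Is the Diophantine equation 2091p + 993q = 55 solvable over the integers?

no

gcd(2091, 993) = 3  (2091 = 2·993 + 105, 993 = 9·105 + 48, 105 = 2·48 + 9, 48 = 5·9 + 3, 9 = 3·3).
3 does not divide 55 (remainder 1), so no integer solutions.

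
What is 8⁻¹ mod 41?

36

gcd(41, 8):
  41 = 5×8 + 1
  8 = 8×1
so gcd(41, 8) = 1.
Back-substitute for Bézout coefficients:
  1 = 41 - 5×8
  ... = 8×(-5) + 41×(1)
So 8×-5 ≡ 1 (mod 41), and -5 mod 41 = 36.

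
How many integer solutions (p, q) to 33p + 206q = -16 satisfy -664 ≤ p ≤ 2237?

14

gcd(206, 33):
  206 = 6*33 + 8
  33 = 4*8 + 1
  8 = 8*1
so gcd(206, 33) = 1.
Back-substitute for Bézout coefficients:
  1 = 33 - 4*8
  ... = 33*(25) + 206*(-4)
Scale by -16: particular solution (-400, 64); reduce p mod 206: (12, -2).
General solution: p = 12 + 206t, q = -2 - 33t for integer t.
-664 ≤ 12 + 206t ≤ 2237 gives t ∈ [-3, 10], which is 14 values.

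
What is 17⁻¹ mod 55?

13

gcd(55, 17):
  55 = 3×17 + 4
  17 = 4×4 + 1
  4 = 4×1
so gcd(55, 17) = 1.
Back-substitute for Bézout coefficients:
  1 = 17 - 4×4
  ... = 17×(13) + 55×(-4)
So 17×13 ≡ 1 (mod 55), and 13 mod 55 = 13.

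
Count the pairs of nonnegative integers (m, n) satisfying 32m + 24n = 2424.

26

gcd(32, 24) = 8  (32 = 1×24 + 8, 24 = 3×8).
Back-substituting, 32×(1) + 24×(-1) = 8.
Scale by 303: one solution is (303, -303). Reduce m mod 3: (0, 101).
General: m = 0 + 3t, n = 101 - 4t.
m ≥ 0 ⇒ t ≥ 0; n ≥ 0 ⇒ t ≤ 25. So t ∈ [0, 25]: 26 solutions.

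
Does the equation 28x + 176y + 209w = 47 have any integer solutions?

gcd(176, 28):
  176 = 6*28 + 8
  28 = 3*8 + 4
  8 = 2*4
so gcd(176, 28) = 4.
gcd(4, 209) = 1.
1 divides 47, so integer solutions exist.

yes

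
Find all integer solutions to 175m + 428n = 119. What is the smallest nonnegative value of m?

189

gcd(428, 175) = 1  (428 = 2*175 + 78, 175 = 2*78 + 19, 78 = 4*19 + 2, 19 = 9*2 + 1, 2 = 2*1).
1 divides 119, so solutions exist.
Back-substituting, 175*(203) + 428*(-83) = 1.
Scale by 119/1 = 119: (m₀, n₀) = (24157, -9877).
General solution: m = 24157 + 428t, n = -9877 - 175t for integer t.
m ≥ 0: smallest is 24157 mod 428 = 189 (at t = -56), with n = -77.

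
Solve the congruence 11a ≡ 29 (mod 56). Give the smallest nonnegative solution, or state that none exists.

gcd(56, 11):
  56 = 5·11 + 1
  11 = 11·1
so gcd(56, 11) = 1.
1 divides 29, so solutions exist.
Back-substitute for Bézout coefficients:
  1 = 56 - 5·11
  ... = 11·(-5) + 56·(1)
So 11·(-5) ≡ 1 (mod 56); multiply by 29: a ≡ -145 (mod 56).
Smallest nonnegative: a = -145 mod 56 = 23.

23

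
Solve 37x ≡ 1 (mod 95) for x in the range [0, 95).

gcd(95, 37) = 1  (95 = 2*37 + 21, 37 = 1*21 + 16, 21 = 1*16 + 5, 16 = 3*5 + 1, 5 = 5*1).
Back-substituting, 37*(18) + 95*(-7) = 1.
So 37*18 ≡ 1 (mod 95), and 18 mod 95 = 18.

18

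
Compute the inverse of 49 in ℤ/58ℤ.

45

gcd(58, 49) = 1.
By Bézout, 49×(-13) + 58×(11) = 1.
So 49×-13 ≡ 1 (mod 58), and -13 mod 58 = 45.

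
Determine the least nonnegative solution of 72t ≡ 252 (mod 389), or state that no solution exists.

gcd(389, 72) = 1.
1 divides 252, so solutions exist.
By Bézout, 72*(-27) + 389*(5) = 1.
So 72*(-27) ≡ 1 (mod 389); multiply by 252: t ≡ -6804 (mod 389).
Smallest nonnegative: t = -6804 mod 389 = 198.

198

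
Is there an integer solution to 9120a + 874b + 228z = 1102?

yes

gcd(9120, 874) = 38  (9120 = 10×874 + 380, 874 = 2×380 + 114, 380 = 3×114 + 38, 114 = 3×38).
gcd(38, 228) = 38.
38 divides 1102, so integer solutions exist.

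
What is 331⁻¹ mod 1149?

gcd(1149, 331) = 1.
By Bézout, 331*(-302) + 1149*(87) = 1.
So 331*-302 ≡ 1 (mod 1149), and -302 mod 1149 = 847.

847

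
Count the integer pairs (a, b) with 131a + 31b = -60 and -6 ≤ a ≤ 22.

1

gcd(131, 31):
  131 = 4*31 + 7
  31 = 4*7 + 3
  7 = 2*3 + 1
  3 = 3*1
so gcd(131, 31) = 1.
Back-substitute for Bézout coefficients:
  1 = 7 - 2*3
  ... = 131*(9) + 31*(-38)
Scale by -60: particular solution (-540, 2280); reduce a mod 31: (18, -78).
General solution: a = 18 + 31t, b = -78 - 131t for integer t.
-6 ≤ 18 + 31t ≤ 22 gives t ∈ [0, 0], which is 1 value.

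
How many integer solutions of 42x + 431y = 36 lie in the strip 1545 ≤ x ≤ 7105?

13

gcd(431, 42) = 1.
By Bézout, 42·(195) + 431·(-19) = 1.
Particular solution: (124, -12).
General solution: x = 124 + 431t, y = -12 - 42t for integer t.
1545 ≤ 124 + 431t ≤ 7105 gives t ∈ [4, 16], which is 13 values.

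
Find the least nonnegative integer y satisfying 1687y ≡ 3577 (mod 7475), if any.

1646

gcd(7475, 1687) = 1  (7475 = 4×1687 + 727, 1687 = 2×727 + 233, 727 = 3×233 + 28, 233 = 8×28 + 9, 28 = 3×9 + 1, 9 = 9×1).
1 divides 3577, so solutions exist.
Back-substituting, 1687×(-802) + 7475×(181) = 1.
So 1687×(-802) ≡ 1 (mod 7475); multiply by 3577: y ≡ -2868754 (mod 7475).
Smallest nonnegative: y = -2868754 mod 7475 = 1646.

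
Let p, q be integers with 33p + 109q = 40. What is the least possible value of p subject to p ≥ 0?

gcd(109, 33):
  109 = 3*33 + 10
  33 = 3*10 + 3
  10 = 3*3 + 1
  3 = 3*1
so gcd(109, 33) = 1.
1 divides 40, so solutions exist.
Back-substitute for Bézout coefficients:
  1 = 10 - 3*3
  ... = 33*(-33) + 109*(10)
Scale by 40/1 = 40: (p₀, q₀) = (-1320, 400).
General solution: p = -1320 + 109t, q = 400 - 33t for integer t.
p ≥ 0: smallest is -1320 mod 109 = 97 (at t = 13), with q = -29.

97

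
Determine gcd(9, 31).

1

gcd(31, 9):
  31 = 3×9 + 4
  9 = 2×4 + 1
  4 = 4×1
so gcd(31, 9) = 1.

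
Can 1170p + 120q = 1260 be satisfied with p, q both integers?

gcd(1170, 120):
  1170 = 9*120 + 90
  120 = 1*90 + 30
  90 = 3*30
so gcd(1170, 120) = 30.
30 divides 1260, so integer solutions exist.

yes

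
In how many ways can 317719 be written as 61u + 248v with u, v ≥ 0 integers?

21

gcd(248, 61) = 1  (248 = 4×61 + 4, 61 = 15×4 + 1, 4 = 4×1).
Back-substituting, 61×(61) + 248×(-15) = 1.
Scale by 317719: one solution is (19380859, -4765785). Reduce u mod 248: (155, 1243).
General: u = 155 + 248t, v = 1243 - 61t.
u ≥ 0 ⇒ t ≥ 0; v ≥ 0 ⇒ t ≤ 20. So t ∈ [0, 20]: 21 solutions.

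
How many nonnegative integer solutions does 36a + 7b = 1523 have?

gcd(36, 7) = 1  (36 = 5·7 + 1, 7 = 7·1).
Back-substituting, 36·(1) + 7·(-5) = 1.
Scale by 1523: one solution is (1523, -7615). Reduce a mod 7: (4, 197).
General: a = 4 + 7t, b = 197 - 36t.
a ≥ 0 ⇒ t ≥ 0; b ≥ 0 ⇒ t ≤ 5. So t ∈ [0, 5]: 6 solutions.

6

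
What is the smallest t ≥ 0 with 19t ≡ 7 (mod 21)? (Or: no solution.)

7

gcd(21, 19) = 1.
1 divides 7, so solutions exist.
By Bézout, 19·(10) + 21·(-9) = 1.
So 19·(10) ≡ 1 (mod 21); multiply by 7: t ≡ 70 (mod 21).
Smallest nonnegative: t = 70 mod 21 = 7.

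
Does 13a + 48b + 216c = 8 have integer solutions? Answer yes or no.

yes

gcd(48, 13) = 1.
gcd(1, 216) = 1.
1 divides 8, so integer solutions exist.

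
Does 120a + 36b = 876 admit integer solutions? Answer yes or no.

yes

gcd(120, 36):
  120 = 3·36 + 12
  36 = 3·12
so gcd(120, 36) = 12.
12 divides 876, so integer solutions exist.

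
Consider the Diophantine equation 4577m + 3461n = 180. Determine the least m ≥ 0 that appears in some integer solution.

2568

gcd(4577, 3461):
  4577 = 1×3461 + 1116
  3461 = 3×1116 + 113
  1116 = 9×113 + 99
  113 = 1×99 + 14
  99 = 7×14 + 1
  14 = 14×1
so gcd(4577, 3461) = 1.
1 divides 180, so solutions exist.
Back-substitute for Bézout coefficients:
  1 = 99 - 7×14
  ... = 4577×(245) + 3461×(-324)
Scale by 180/1 = 180: (m₀, n₀) = (44100, -58320).
General solution: m = 44100 + 3461t, n = -58320 - 4577t for integer t.
m ≥ 0: smallest is 44100 mod 3461 = 2568 (at t = -12), with n = -3396.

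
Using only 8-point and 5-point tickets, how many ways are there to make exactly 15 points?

Need nonnegative integers with 8j + 5k = 15.
gcd(8, 5) = 1, and 8·(2) + 5·(-3) = 1.
So (j₀, k₀) = (30, -45); general j = 30 + 5t, k = -45 - 8t.
j ≥ 0 ⇒ t ≥ -6; k ≥ 0 ⇒ t ≤ -6. That's 1 value of t.

1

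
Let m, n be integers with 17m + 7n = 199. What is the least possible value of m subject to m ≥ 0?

gcd(17, 7) = 1  (17 = 2×7 + 3, 7 = 2×3 + 1, 3 = 3×1).
1 divides 199, so solutions exist.
Back-substituting, 17×(-2) + 7×(5) = 1.
Scale by 199/1 = 199: (m₀, n₀) = (-398, 995).
General solution: m = -398 + 7t, n = 995 - 17t for integer t.
m ≥ 0: smallest is -398 mod 7 = 1 (at t = 57), with n = 26.

1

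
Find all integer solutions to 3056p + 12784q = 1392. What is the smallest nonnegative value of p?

264

gcd(12784, 3056) = 16  (12784 = 4*3056 + 560, 3056 = 5*560 + 256, 560 = 2*256 + 48, 256 = 5*48 + 16, 48 = 3*16).
16 divides 1392, so solutions exist.
Back-substituting, 3056*(251) + 12784*(-60) = 16.
Scale by 1392/16 = 87: (p₀, q₀) = (21837, -5220).
General solution: p = 21837 + 799t, q = -5220 - 191t for integer t.
p ≥ 0: smallest is 21837 mod 799 = 264 (at t = -27), with q = -63.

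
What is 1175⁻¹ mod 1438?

1099

gcd(1438, 1175) = 1.
By Bézout, 1175·(-339) + 1438·(277) = 1.
So 1175·-339 ≡ 1 (mod 1438), and -339 mod 1438 = 1099.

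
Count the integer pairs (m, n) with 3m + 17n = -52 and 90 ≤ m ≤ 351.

gcd(17, 3):
  17 = 5·3 + 2
  3 = 1·2 + 1
  2 = 2·1
so gcd(17, 3) = 1.
Back-substitute for Bézout coefficients:
  1 = 3 - 1·2
  ... = 3·(6) + 17·(-1)
Scale by -52: particular solution (-312, 52); reduce m mod 17: (11, -5).
General solution: m = 11 + 17t, n = -5 - 3t for integer t.
90 ≤ 11 + 17t ≤ 351 gives t ∈ [5, 20], which is 16 values.

16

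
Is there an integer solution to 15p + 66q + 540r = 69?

gcd(66, 15):
  66 = 4*15 + 6
  15 = 2*6 + 3
  6 = 2*3
so gcd(66, 15) = 3.
gcd(3, 540) = 3.
3 divides 69, so integer solutions exist.

yes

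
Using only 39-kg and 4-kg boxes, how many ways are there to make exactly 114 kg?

Need nonnegative integers with 39j + 4k = 114.
gcd(39, 4) = 1, and 39·(-1) + 4·(10) = 1.
So (j₀, k₀) = (-114, 1140); general j = -114 + 4t, k = 1140 - 39t.
j ≥ 0 ⇒ t ≥ 29; k ≥ 0 ⇒ t ≤ 29. That's 1 value of t.

1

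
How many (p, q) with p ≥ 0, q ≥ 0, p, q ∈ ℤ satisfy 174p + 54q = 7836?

gcd(174, 54):
  174 = 3·54 + 12
  54 = 4·12 + 6
  12 = 2·6
so gcd(174, 54) = 6.
Back-substitute for Bézout coefficients:
  6 = 54 - 4·12
  ... = 174·(-4) + 54·(13)
Scale by 1306: one solution is (-5224, 16978). Reduce p mod 9: (5, 129).
General: p = 5 + 9t, q = 129 - 29t.
p ≥ 0 ⇒ t ≥ 0; q ≥ 0 ⇒ t ≤ 4. So t ∈ [0, 4]: 5 solutions.

5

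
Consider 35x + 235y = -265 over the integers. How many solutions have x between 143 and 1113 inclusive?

21

gcd(235, 35):
  235 = 6×35 + 25
  35 = 1×25 + 10
  25 = 2×10 + 5
  10 = 2×5
so gcd(235, 35) = 5.
Back-substitute for Bézout coefficients:
  5 = 25 - 2×10
  ... = 35×(-20) + 235×(3)
Scale by -53: particular solution (1060, -159); reduce x mod 47: (26, -5).
General solution: x = 26 + 47t, y = -5 - 7t for integer t.
143 ≤ 26 + 47t ≤ 1113 gives t ∈ [3, 23], which is 21 values.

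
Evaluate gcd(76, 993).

1

gcd(993, 76):
  993 = 13·76 + 5
  76 = 15·5 + 1
  5 = 5·1
so gcd(993, 76) = 1.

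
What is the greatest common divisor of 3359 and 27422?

gcd(27422, 3359) = 1  (27422 = 8·3359 + 550, 3359 = 6·550 + 59, 550 = 9·59 + 19, 59 = 3·19 + 2, 19 = 9·2 + 1, 2 = 2·1).

1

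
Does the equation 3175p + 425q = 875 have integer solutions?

gcd(3175, 425):
  3175 = 7·425 + 200
  425 = 2·200 + 25
  200 = 8·25
so gcd(3175, 425) = 25.
25 divides 875, so integer solutions exist.

yes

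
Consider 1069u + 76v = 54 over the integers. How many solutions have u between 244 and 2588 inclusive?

gcd(1069, 76) = 1.
By Bézout, 1069·(-15) + 76·(211) = 1.
Particular solution: (26, -365).
General solution: u = 26 + 76t, v = -365 - 1069t for integer t.
244 ≤ 26 + 76t ≤ 2588 gives t ∈ [3, 33], which is 31 values.

31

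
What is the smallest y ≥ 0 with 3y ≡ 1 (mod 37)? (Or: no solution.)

gcd(37, 3) = 1  (37 = 12*3 + 1, 3 = 3*1).
1 divides 1, so solutions exist.
Back-substituting, 3*(-12) + 37*(1) = 1.
So 3*(-12) ≡ 1 (mod 37); multiply by 1: y ≡ -12 (mod 37).
Smallest nonnegative: y = -12 mod 37 = 25.

25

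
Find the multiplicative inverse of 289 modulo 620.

369

gcd(620, 289) = 1.
By Bézout, 289·(-251) + 620·(117) = 1.
So 289·-251 ≡ 1 (mod 620), and -251 mod 620 = 369.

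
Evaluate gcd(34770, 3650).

10

gcd(34770, 3650) = 10  (34770 = 9·3650 + 1920, 3650 = 1·1920 + 1730, 1920 = 1·1730 + 190, 1730 = 9·190 + 20, 190 = 9·20 + 10, 20 = 2·10).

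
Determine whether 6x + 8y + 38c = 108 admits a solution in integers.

yes

gcd(8, 6) = 2  (8 = 1×6 + 2, 6 = 3×2).
gcd(2, 38) = 2.
2 divides 108, so integer solutions exist.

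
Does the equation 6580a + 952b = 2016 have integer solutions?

gcd(6580, 952) = 28.
28 divides 2016, so integer solutions exist.

yes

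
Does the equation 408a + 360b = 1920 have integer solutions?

yes

gcd(408, 360) = 24  (408 = 1×360 + 48, 360 = 7×48 + 24, 48 = 2×24).
24 divides 1920, so integer solutions exist.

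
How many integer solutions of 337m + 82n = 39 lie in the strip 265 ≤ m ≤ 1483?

gcd(337, 82):
  337 = 4×82 + 9
  82 = 9×9 + 1
  9 = 9×1
so gcd(337, 82) = 1.
Back-substitute for Bézout coefficients:
  1 = 82 - 9×9
  ... = 337×(-9) + 82×(37)
Scale by 39: particular solution (-351, 1443); reduce m mod 82: (59, -242).
General solution: m = 59 + 82t, n = -242 - 337t for integer t.
265 ≤ 59 + 82t ≤ 1483 gives t ∈ [3, 17], which is 15 values.

15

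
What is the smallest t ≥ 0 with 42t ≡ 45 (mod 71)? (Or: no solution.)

67

gcd(71, 42) = 1.
1 divides 45, so solutions exist.
By Bézout, 42·(22) + 71·(-13) = 1.
So 42·(22) ≡ 1 (mod 71); multiply by 45: t ≡ 990 (mod 71).
Smallest nonnegative: t = 990 mod 71 = 67.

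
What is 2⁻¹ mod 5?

gcd(5, 2) = 1  (5 = 2×2 + 1, 2 = 2×1).
Back-substituting, 2×(-2) + 5×(1) = 1.
So 2×-2 ≡ 1 (mod 5), and -2 mod 5 = 3.

3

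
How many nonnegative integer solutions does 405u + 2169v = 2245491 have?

23

gcd(2169, 405):
  2169 = 5·405 + 144
  405 = 2·144 + 117
  144 = 1·117 + 27
  117 = 4·27 + 9
  27 = 3·9
so gcd(2169, 405) = 9.
Back-substitute for Bézout coefficients:
  9 = 117 - 4·27
  ... = 405·(75) + 2169·(-14)
Scale by 249499: one solution is (18712425, -3492986). Reduce u mod 241: (221, 994).
General: u = 221 + 241t, v = 994 - 45t.
u ≥ 0 ⇒ t ≥ 0; v ≥ 0 ⇒ t ≤ 22. So t ∈ [0, 22]: 23 solutions.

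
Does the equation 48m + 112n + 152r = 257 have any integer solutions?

no

gcd(112, 48):
  112 = 2×48 + 16
  48 = 3×16
so gcd(112, 48) = 16.
gcd(16, 152) = 8.
8 does not divide 257 (remainder 1), so no integer solutions.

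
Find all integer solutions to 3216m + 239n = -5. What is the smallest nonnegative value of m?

46

gcd(3216, 239):
  3216 = 13×239 + 109
  239 = 2×109 + 21
  109 = 5×21 + 4
  21 = 5×4 + 1
  4 = 4×1
so gcd(3216, 239) = 1.
1 divides -5, so solutions exist.
Back-substitute for Bézout coefficients:
  1 = 21 - 5×4
  ... = 3216×(-57) + 239×(767)
Scale by -5/1 = -5: (m₀, n₀) = (285, -3835).
General solution: m = 285 + 239t, n = -3835 - 3216t for integer t.
m ≥ 0: smallest is 285 mod 239 = 46 (at t = -1), with n = -619.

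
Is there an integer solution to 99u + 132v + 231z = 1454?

no

gcd(132, 99) = 33.
gcd(33, 231) = 33.
33 does not divide 1454 (remainder 2), so no integer solutions.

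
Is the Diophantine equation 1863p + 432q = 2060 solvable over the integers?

gcd(1863, 432) = 27  (1863 = 4·432 + 135, 432 = 3·135 + 27, 135 = 5·27).
27 does not divide 2060 (remainder 8), so no integer solutions.

no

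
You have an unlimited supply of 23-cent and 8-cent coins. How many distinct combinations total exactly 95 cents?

Need nonnegative integers with 23j + 8k = 95.
gcd(23, 8) = 1, and 23·(-1) + 8·(3) = 1.
So (j₀, k₀) = (-95, 285); general j = -95 + 8t, k = 285 - 23t.
j ≥ 0 ⇒ t ≥ 12; k ≥ 0 ⇒ t ≤ 12. That's 1 value of t.

1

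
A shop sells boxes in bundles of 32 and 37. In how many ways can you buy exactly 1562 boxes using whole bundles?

1

Need nonnegative integers with 32j + 37k = 1562.
gcd(32, 37) = 1, and 32·(-15) + 37·(13) = 1.
So (j₀, k₀) = (-23430, 20306); general j = -23430 + 37t, k = 20306 - 32t.
j ≥ 0 ⇒ t ≥ 634; k ≥ 0 ⇒ t ≤ 634. That's 1 value of t.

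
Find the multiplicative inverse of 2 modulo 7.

4

gcd(7, 2) = 1.
By Bézout, 2·(-3) + 7·(1) = 1.
So 2·-3 ≡ 1 (mod 7), and -3 mod 7 = 4.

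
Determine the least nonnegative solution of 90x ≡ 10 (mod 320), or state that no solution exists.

25

gcd(320, 90):
  320 = 3·90 + 50
  90 = 1·50 + 40
  50 = 1·40 + 10
  40 = 4·10
so gcd(320, 90) = 10.
10 divides 10, so solutions exist.
Back-substitute for Bézout coefficients:
  10 = 50 - 1·40
  ... = 90·(-7) + 320·(2)
So 90·(-7) ≡ 10 (mod 320); multiply by 1: x ≡ -7 (mod 32).
Smallest nonnegative: x = -7 mod 32 = 25.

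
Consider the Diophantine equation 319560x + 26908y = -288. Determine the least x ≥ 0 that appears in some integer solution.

968

gcd(319560, 26908) = 4.
4 divides -288, so solutions exist.
By Bézout, 319560*(734) + 26908*(-8717) = 4.
Scale by -288/4 = -72: (x₀, y₀) = (-52848, 627624).
General solution: x = -52848 + 6727t, y = 627624 - 79890t for integer t.
x ≥ 0: smallest is -52848 mod 6727 = 968 (at t = 8), with y = -11496.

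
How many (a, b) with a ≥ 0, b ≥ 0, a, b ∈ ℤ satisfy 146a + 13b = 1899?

1

gcd(146, 13) = 1  (146 = 11·13 + 3, 13 = 4·3 + 1, 3 = 3·1).
Back-substituting, 146·(-4) + 13·(45) = 1.
Scale by 1899: one solution is (-7596, 85455). Reduce a mod 13: (9, 45).
General: a = 9 + 13t, b = 45 - 146t.
a ≥ 0 ⇒ t ≥ 0; b ≥ 0 ⇒ t ≤ 0. So t ∈ [0, 0]: 1 solution.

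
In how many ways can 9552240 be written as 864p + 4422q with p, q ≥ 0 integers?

gcd(4422, 864) = 6.
By Bézout, 864·(-87) + 4422·(17) = 6.
One solution: (615, 2040).
General: p = 615 + 737t, q = 2040 - 144t.
p ≥ 0 ⇒ t ≥ 0; q ≥ 0 ⇒ t ≤ 14. So t ∈ [0, 14]: 15 solutions.

15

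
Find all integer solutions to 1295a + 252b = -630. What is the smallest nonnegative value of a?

gcd(1295, 252):
  1295 = 5*252 + 35
  252 = 7*35 + 7
  35 = 5*7
so gcd(1295, 252) = 7.
7 divides -630, so solutions exist.
Back-substitute for Bézout coefficients:
  7 = 252 - 7*35
  ... = 1295*(-7) + 252*(36)
Scale by -630/7 = -90: (a₀, b₀) = (630, -3240).
General solution: a = 630 + 36t, b = -3240 - 185t for integer t.
a ≥ 0: smallest is 630 mod 36 = 18 (at t = -17), with b = -95.

18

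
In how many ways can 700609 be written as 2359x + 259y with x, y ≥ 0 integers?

8

gcd(2359, 259):
  2359 = 9×259 + 28
  259 = 9×28 + 7
  28 = 4×7
so gcd(2359, 259) = 7.
Back-substitute for Bézout coefficients:
  7 = 259 - 9×28
  ... = 2359×(-9) + 259×(82)
Scale by 100087: one solution is (-900783, 8207134). Reduce x mod 37: (19, 2532).
General: x = 19 + 37t, y = 2532 - 337t.
x ≥ 0 ⇒ t ≥ 0; y ≥ 0 ⇒ t ≤ 7. So t ∈ [0, 7]: 8 solutions.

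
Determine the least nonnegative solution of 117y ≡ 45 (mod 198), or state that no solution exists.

19

gcd(198, 117) = 9.
9 divides 45, so solutions exist.
By Bézout, 117*(-5) + 198*(3) = 9.
So 117*(-5) ≡ 9 (mod 198); multiply by 5: y ≡ -25 (mod 22).
Smallest nonnegative: y = -25 mod 22 = 19.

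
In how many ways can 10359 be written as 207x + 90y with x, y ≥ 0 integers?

5

gcd(207, 90) = 9  (207 = 2*90 + 27, 90 = 3*27 + 9, 27 = 3*9).
Back-substituting, 207*(-3) + 90*(7) = 9.
Scale by 1151: one solution is (-3453, 8057). Reduce x mod 10: (7, 99).
General: x = 7 + 10t, y = 99 - 23t.
x ≥ 0 ⇒ t ≥ 0; y ≥ 0 ⇒ t ≤ 4. So t ∈ [0, 4]: 5 solutions.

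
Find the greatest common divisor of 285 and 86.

1

gcd(285, 86):
  285 = 3×86 + 27
  86 = 3×27 + 5
  27 = 5×5 + 2
  5 = 2×2 + 1
  2 = 2×1
so gcd(285, 86) = 1.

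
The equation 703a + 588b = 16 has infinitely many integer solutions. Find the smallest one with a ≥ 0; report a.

220

gcd(703, 588):
  703 = 1×588 + 115
  588 = 5×115 + 13
  115 = 8×13 + 11
  13 = 1×11 + 2
  11 = 5×2 + 1
  2 = 2×1
so gcd(703, 588) = 1.
1 divides 16, so solutions exist.
Back-substitute for Bézout coefficients:
  1 = 11 - 5×2
  ... = 703×(271) + 588×(-324)
Scale by 16/1 = 16: (a₀, b₀) = (4336, -5184).
General solution: a = 4336 + 588t, b = -5184 - 703t for integer t.
a ≥ 0: smallest is 4336 mod 588 = 220 (at t = -7), with b = -263.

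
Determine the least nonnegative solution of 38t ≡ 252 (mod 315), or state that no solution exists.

gcd(315, 38) = 1  (315 = 8·38 + 11, 38 = 3·11 + 5, 11 = 2·5 + 1, 5 = 5·1).
1 divides 252, so solutions exist.
Back-substituting, 38·(-58) + 315·(7) = 1.
So 38·(-58) ≡ 1 (mod 315); multiply by 252: t ≡ -14616 (mod 315).
Smallest nonnegative: t = -14616 mod 315 = 189.

189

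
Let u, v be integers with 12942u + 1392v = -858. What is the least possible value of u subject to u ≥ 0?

gcd(12942, 1392) = 6.
6 divides -858, so solutions exist.
By Bézout, 12942·(37) + 1392·(-344) = 6.
Scale by -858/6 = -143: (u₀, v₀) = (-5291, 49192).
General solution: u = -5291 + 232t, v = 49192 - 2157t for integer t.
u ≥ 0: smallest is -5291 mod 232 = 45 (at t = 23), with v = -419.

45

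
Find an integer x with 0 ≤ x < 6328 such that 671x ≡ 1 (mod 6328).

4423

gcd(6328, 671) = 1  (6328 = 9·671 + 289, 671 = 2·289 + 93, 289 = 3·93 + 10, 93 = 9·10 + 3, 10 = 3·3 + 1, 3 = 3·1).
Back-substituting, 671·(-1905) + 6328·(202) = 1.
So 671·-1905 ≡ 1 (mod 6328), and -1905 mod 6328 = 4423.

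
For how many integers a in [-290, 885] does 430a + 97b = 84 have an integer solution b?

gcd(430, 97) = 1.
By Bézout, 430×(-30) + 97×(133) = 1.
Particular solution: (2, -8).
General solution: a = 2 + 97t, b = -8 - 430t for integer t.
-290 ≤ 2 + 97t ≤ 885 gives t ∈ [-3, 9], which is 13 values.

13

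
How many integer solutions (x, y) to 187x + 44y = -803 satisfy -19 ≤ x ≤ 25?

11

gcd(187, 44) = 11  (187 = 4×44 + 11, 44 = 4×11).
Back-substituting, 187×(1) + 44×(-4) = 11.
Scale by -73: particular solution (-73, 292); reduce x mod 4: (3, -31).
General solution: x = 3 + 4t, y = -31 - 17t for integer t.
-19 ≤ 3 + 4t ≤ 25 gives t ∈ [-5, 5], which is 11 values.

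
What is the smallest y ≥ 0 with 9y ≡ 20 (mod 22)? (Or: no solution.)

gcd(22, 9) = 1.
1 divides 20, so solutions exist.
By Bézout, 9*(5) + 22*(-2) = 1.
So 9*(5) ≡ 1 (mod 22); multiply by 20: y ≡ 100 (mod 22).
Smallest nonnegative: y = 100 mod 22 = 12.

12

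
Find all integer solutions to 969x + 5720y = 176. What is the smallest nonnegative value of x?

gcd(5720, 969):
  5720 = 5×969 + 875
  969 = 1×875 + 94
  875 = 9×94 + 29
  94 = 3×29 + 7
  29 = 4×7 + 1
  7 = 7×1
so gcd(5720, 969) = 1.
1 divides 176, so solutions exist.
Back-substitute for Bézout coefficients:
  1 = 29 - 4×7
  ... = 969×(-791) + 5720×(134)
Scale by 176/1 = 176: (x₀, y₀) = (-139216, 23584).
General solution: x = -139216 + 5720t, y = 23584 - 969t for integer t.
x ≥ 0: smallest is -139216 mod 5720 = 3784 (at t = 25), with y = -641.

3784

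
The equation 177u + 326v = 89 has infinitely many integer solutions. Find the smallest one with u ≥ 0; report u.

181

gcd(326, 177) = 1.
1 divides 89, so solutions exist.
By Bézout, 177*(35) + 326*(-19) = 1.
Scale by 89/1 = 89: (u₀, v₀) = (3115, -1691).
General solution: u = 3115 + 326t, v = -1691 - 177t for integer t.
u ≥ 0: smallest is 3115 mod 326 = 181 (at t = -9), with v = -98.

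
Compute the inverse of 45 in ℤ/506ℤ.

gcd(506, 45) = 1.
By Bézout, 45*(45) + 506*(-4) = 1.
So 45*45 ≡ 1 (mod 506), and 45 mod 506 = 45.

45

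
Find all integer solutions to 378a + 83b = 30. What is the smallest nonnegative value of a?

62

gcd(378, 83) = 1.
1 divides 30, so solutions exist.
By Bézout, 378·(-9) + 83·(41) = 1.
Scale by 30/1 = 30: (a₀, b₀) = (-270, 1230).
General solution: a = -270 + 83t, b = 1230 - 378t for integer t.
a ≥ 0: smallest is -270 mod 83 = 62 (at t = 4), with b = -282.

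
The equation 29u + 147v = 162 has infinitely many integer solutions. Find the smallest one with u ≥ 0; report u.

gcd(147, 29):
  147 = 5*29 + 2
  29 = 14*2 + 1
  2 = 2*1
so gcd(147, 29) = 1.
1 divides 162, so solutions exist.
Back-substitute for Bézout coefficients:
  1 = 29 - 14*2
  ... = 29*(71) + 147*(-14)
Scale by 162/1 = 162: (u₀, v₀) = (11502, -2268).
General solution: u = 11502 + 147t, v = -2268 - 29t for integer t.
u ≥ 0: smallest is 11502 mod 147 = 36 (at t = -78), with v = -6.

36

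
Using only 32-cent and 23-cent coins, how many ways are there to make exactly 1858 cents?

Need nonnegative integers with 32j + 23k = 1858.
gcd(32, 23) = 1, and 32·(-5) + 23·(7) = 1.
So (j₀, k₀) = (-9290, 13006); general j = -9290 + 23t, k = 13006 - 32t.
j ≥ 0 ⇒ t ≥ 404; k ≥ 0 ⇒ t ≤ 406. That's 3 values of t.

3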